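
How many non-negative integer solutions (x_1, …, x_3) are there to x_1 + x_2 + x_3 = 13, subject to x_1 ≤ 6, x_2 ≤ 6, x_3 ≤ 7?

By stars and bars, unrestricted non-negative solutions to x_1+…+x_3 = 13 number C(13+2,2) = 105.
Subtract solutions that violate a single cap (substitute x_i' = x_i − (cap_i+1)): x_1 ≥ 7 gives C(8,2) = 28; x_2 ≥ 7 gives C(8,2) = 28; x_3 ≥ 8 gives C(7,2) = 21. Together 77.
No two caps can be exceeded simultaneously, so the pair terms are all 0.
By inclusion–exclusion the count is 105 − 77 + 0 = 28.

28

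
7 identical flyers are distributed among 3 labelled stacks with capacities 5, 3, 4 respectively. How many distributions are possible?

By stars and bars, unrestricted non-negative solutions to x_1+…+x_3 = 7 number C(7+2,2) = 36.
Subtract solutions that violate a single cap (substitute x_i' = x_i − (cap_i+1)): x_1 ≥ 6 gives C(3,2) = 3; x_2 ≥ 4 gives C(5,2) = 10; x_3 ≥ 5 gives C(4,2) = 6. Together 19.
No two caps can be exceeded simultaneously, so the pair terms are all 0.
By inclusion–exclusion the count is 36 − 19 + 0 = 17.

17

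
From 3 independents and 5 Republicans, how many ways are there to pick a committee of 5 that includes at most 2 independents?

Split by how many independents are chosen (0 through 2).
Sum: C(3,0)·C(5,5) + C(3,1)·C(5,4) + C(3,2)·C(5,3) = 1 + 15 + 30 = 46.

46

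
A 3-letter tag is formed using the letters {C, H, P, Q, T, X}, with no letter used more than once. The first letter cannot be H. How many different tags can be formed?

The first letter has 6−1 = 5 choices (anything except H).
The remaining 2 letters are filled from the other 5 symbols without repetition: 5 × 4 = 20.
Total: 5 × 20 = 100.

100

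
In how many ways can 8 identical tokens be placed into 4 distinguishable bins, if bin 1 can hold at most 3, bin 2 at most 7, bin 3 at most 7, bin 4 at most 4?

Ignoring the caps, the number of non-negative solutions to x_1+…+x_4 = 8 is C(11,3) = 165.
Subtract solutions that violate a single cap (substitute x_i' = x_i − (cap_i+1)): x_1 ≥ 4 gives C(7,3) = 35; x_2 ≥ 8 gives C(3,3) = 1; x_3 ≥ 8 gives C(3,3) = 1; x_4 ≥ 5 gives C(6,3) = 20. Together 57.
No two caps can be exceeded simultaneously, so the pair terms are all 0.
By inclusion–exclusion the count is 165 − 57 + 0 = 108.

108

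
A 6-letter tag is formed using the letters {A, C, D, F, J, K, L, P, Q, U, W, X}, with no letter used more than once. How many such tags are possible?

With no repetition, fill the 6 letters in order: 12 choices, then 11, down to 7.
That product is 12 × 11 × 10 × 9 × 8 × 7 = 665280.

665280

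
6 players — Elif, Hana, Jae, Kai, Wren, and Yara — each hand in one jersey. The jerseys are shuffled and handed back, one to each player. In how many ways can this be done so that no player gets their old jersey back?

Let Aᵢ be the assignments in which player i gets their old jersey. We want the size of the complement of A₁∪…∪A_6.
By inclusion–exclusion this is Σ_{j=0}^{6} (−1)^j C(6,j)·(6−j)!.
Computing: 720 − 720 + 360 − 120 + 30 − 6 + 1 = 265.

265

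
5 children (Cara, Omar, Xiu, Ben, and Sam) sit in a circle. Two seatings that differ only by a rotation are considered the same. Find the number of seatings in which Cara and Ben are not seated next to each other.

All circular seatings of 5 people number (4)! = 24.
Those with Cara next to Ben: fuse the pair into one unit and seat 4 units around a circle — 2·(3)! = 12.
Subtracting, 24 − 12 = 12.

12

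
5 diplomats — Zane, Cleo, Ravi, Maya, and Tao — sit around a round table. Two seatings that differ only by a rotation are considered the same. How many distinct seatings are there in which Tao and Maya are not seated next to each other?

12

All circular seatings of 5 people number (4)! = 24.
Seatings with Tao beside Maya: treat them as a block with 2 internal orders, giving 2 × (3)! = 12.
Subtracting, 24 − 12 = 12.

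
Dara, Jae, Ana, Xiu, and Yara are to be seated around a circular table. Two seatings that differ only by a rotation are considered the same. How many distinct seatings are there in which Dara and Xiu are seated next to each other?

Glue Dara and Xiu into a block (2 internal orders). Seating 4 units around a circle gives (3)! arrangements.
So 2 × (3)! = 2 × 6 = 12.

12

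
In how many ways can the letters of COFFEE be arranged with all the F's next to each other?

60

Treat the 2 copies of F as a single block. The multiset to arrange is then {FF, C, E, E, O}, 5 items in all.
That gives (5)!/(2!) = 60 arrangements.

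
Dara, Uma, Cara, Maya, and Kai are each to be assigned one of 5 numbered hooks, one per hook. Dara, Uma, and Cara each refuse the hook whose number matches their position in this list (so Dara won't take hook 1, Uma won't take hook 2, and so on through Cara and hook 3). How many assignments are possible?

Let Aᵢ (for i ∈ {1, 2, 3}) be the placements that put person i in their forbidden hook. Any j of these fix j positions, leaving (5−j)! ways to fill the rest, and there are C(3,j) ways to pick which j.
By inclusion–exclusion, the number of valid placements is Σ_{j=0}^{3} (−1)^j C(3,j)·(5−j)!.
Computing: 120 − 72 + 18 − 2 = 64.

64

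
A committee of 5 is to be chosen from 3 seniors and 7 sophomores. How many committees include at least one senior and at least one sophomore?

With no constraint there are C(10,5) = 252 possible selections.
Subtract selections that omit an entire group: no seniors → C(7,5) = 21; no sophomores → C(3,5) = 0.
Both groups omitted at once is impossible, so 252 − 21 = 231.

231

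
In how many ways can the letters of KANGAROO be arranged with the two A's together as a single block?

Treat the 2 copies of A as a single block. The multiset to arrange is then {AA, G, K, N, O, O, R}, 7 items in all.
That gives (7)!/(2!) = 2520 arrangements.

2520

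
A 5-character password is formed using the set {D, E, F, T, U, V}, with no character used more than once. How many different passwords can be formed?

Choose and order 5 of the 6 symbols: the first character has 6 options, the next 5, and so on down to 2.
6 × 5 × 4 × 3 × 2 = 720.

720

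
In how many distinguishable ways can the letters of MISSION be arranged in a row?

MISSION has 7 letters with I appearing twice and S appearing twice.
Dividing 7! = 5040 by 2!·2! = 4 for the repeated letters gives 1260.

1260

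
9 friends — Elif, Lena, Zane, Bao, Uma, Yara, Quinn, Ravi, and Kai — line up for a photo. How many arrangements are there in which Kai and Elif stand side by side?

Place the 7 others and the Kai-Elif pair as 8 objects in a line; the pair has 2 internal arrangements.
So the count is 2·(8)! = 80640.

80640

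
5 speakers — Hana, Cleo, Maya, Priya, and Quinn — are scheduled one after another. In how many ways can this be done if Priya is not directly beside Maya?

There are 5! = 120 arrangements in all. If Priya and Maya are adjacent, merging them into one block gives 2·(4)! = 48 arrangements.
So 120 − 48 = 72 arrangements keep them apart.

72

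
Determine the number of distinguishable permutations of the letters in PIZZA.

Letter multiplicities in PIZZA: A×1, I×1, P×1, Z×2.
So there are 5! / (2!) = 60 distinguishable arrangements.

60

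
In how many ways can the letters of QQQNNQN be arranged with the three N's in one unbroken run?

5

Treat the 3 copies of N as a single block. The multiset to arrange is then {NNN, Q, Q, Q, Q}, 5 items in all.
That gives (5)!/(4!) = 5 arrangements.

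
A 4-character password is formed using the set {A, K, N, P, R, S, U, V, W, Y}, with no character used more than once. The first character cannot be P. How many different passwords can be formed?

4536

The first character has 10−1 = 9 choices (anything except P).
The remaining 3 characters are filled from the other 9 symbols without repetition: 9 × 8 × 7 = 504.
Total: 9 × 504 = 4536.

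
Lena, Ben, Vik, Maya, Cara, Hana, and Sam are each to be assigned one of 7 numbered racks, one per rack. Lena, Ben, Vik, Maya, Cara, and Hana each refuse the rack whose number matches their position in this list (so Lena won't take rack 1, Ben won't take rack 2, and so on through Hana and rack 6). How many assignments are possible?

Let Aᵢ (for 1 ≤ i ≤ 6) be the placements that put person i in their forbidden rack. Any j of these fix j positions, leaving (7−j)! ways to fill the rest, and there are C(6,j) ways to pick which j.
By inclusion–exclusion, the number of valid placements is Σ_{j=0}^{6} (−1)^j C(6,j)·(7−j)!.
Computing: 5040 − 4320 + 1800 − 480 + 90 − 12 + 1 = 2119.

2119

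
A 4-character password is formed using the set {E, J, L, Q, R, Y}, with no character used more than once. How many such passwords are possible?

360

With no repetition, fill the 4 characters in order: 6 choices, then 5, down to 3.
6 × 5 × 4 × 3 = 360.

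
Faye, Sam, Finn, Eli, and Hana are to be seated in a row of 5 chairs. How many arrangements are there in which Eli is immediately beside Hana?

48

Treat {Eli, Hana} as a single unit. There are 4 units to order, and the pair itself can be ordered 2 ways.
That gives 2 × 4! = 2 × 24 = 48.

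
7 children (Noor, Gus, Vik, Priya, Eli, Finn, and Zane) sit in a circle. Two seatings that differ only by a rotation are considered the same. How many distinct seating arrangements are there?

720

Seat Noor anywhere (absorbing the rotational symmetry), then permute the other 6: (6)! = 720.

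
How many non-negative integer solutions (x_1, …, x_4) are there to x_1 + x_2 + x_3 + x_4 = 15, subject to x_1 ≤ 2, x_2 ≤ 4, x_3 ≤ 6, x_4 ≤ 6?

19

By stars and bars, unrestricted non-negative solutions to x_1+…+x_4 = 15 number C(15+3,3) = 816.
Subtract solutions that violate a single cap (substitute x_i' = x_i − (cap_i+1)): x_1 ≥ 3 gives C(15,3) = 455; x_2 ≥ 5 gives C(13,3) = 286; x_3 ≥ 7 gives C(11,3) = 165; x_4 ≥ 7 gives C(11,3) = 165. Together 1071.
Add back pairs where two caps are both exceeded: 120 + 56 + 56 + 20 + 20 + 4 = 276.
Subtract triples: 1 + 1 + 0 + 0 = 2.
By inclusion–exclusion the count is 816 − 1071 + 276 − 2 = 19.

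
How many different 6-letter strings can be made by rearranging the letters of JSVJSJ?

60

JSVJSJ has 6 letters with J appearing 3 times and S appearing twice.
The number of distinct arrangements is 6!/(3!·2!) = 720/12 = 60.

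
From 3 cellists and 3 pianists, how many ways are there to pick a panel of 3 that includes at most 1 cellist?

10

Split by how many cellists are chosen (0 through 1).
Sum: C(3,0)·C(3,3) + C(3,1)·C(3,2) = 1 + 9 = 10.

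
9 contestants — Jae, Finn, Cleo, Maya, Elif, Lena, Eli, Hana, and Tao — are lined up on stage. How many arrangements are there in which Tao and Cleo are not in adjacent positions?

There are 9! = 362880 arrangements in all. If Tao and Cleo are adjacent, merging them into one block gives 2·(8)! = 80640 arrangements.
So 362880 − 80640 = 282240 arrangements keep them apart.

282240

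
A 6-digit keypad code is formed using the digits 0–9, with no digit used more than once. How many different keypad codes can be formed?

Choose and order 6 of the 10 symbols: the first digit has 10 options, the next 9, and so on down to 5.
10 × 9 × 8 × 7 × 6 × 5 = 151200.

151200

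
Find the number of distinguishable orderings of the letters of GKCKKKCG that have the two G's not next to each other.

Total arrangements of GKCKKKCG: 8!/(4!·2!·2!) = 420.
Arrangements with the G's together: treat GG as one letter, giving (7)!/(4!·2!) = 105.
Subtracting, 420 − 105 = 315 arrangements keep the G's apart.

315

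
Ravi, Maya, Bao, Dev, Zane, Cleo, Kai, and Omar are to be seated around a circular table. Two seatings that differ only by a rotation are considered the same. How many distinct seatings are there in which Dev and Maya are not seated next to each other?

3600

Without the restriction there are (7)! = 5040 seatings.
Those with Dev next to Maya: fuse the pair into one unit and seat 7 units around a circle — 2·(6)! = 1440.
Subtracting, 5040 − 1440 = 3600.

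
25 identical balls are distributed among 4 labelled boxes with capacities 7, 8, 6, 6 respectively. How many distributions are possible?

By stars and bars, unrestricted non-negative solutions to x_1+…+x_4 = 25 number C(25+3,3) = 3276.
Subtract solutions that violate a single cap (substitute x_i' = x_i − (cap_i+1)): x_1 ≥ 8 gives C(20,3) = 1140; x_2 ≥ 9 gives C(19,3) = 969; x_3 ≥ 7 gives C(21,3) = 1330; x_4 ≥ 7 gives C(21,3) = 1330. Together 4769.
Add back pairs where two caps are both exceeded: 165 + 286 + 286 + 220 + 220 + 364 = 1541.
Subtract triples: 4 + 4 + 20 + 10 = 38.
By inclusion–exclusion the count is 3276 − 4769 + 1541 − 38 = 10.

10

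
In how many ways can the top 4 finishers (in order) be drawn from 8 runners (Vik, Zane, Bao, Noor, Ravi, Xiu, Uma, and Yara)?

1680

This is an ordered selection of 4 from 8: P(8,4).
That gives 8 × 7 × 6 × 5 = 1680.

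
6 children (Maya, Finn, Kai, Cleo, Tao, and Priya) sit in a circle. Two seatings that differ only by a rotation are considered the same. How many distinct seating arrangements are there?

Seat Maya anywhere (absorbing the rotational symmetry), then permute the other 5: (5)! = 120.

120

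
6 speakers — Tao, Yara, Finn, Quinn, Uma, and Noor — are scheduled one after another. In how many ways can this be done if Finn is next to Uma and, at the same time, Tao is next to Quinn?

Treat {Finn,Uma} as one block (2 orders) and {Tao,Quinn} as another (2 orders).
That leaves 4 units to arrange: 2 × 2 × 4! = 4 × 24 = 96.

96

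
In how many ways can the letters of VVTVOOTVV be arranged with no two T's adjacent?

588

There are 9!/(5!·2!·2!) = 756 arrangements of VVTVOOTVV in total.
Arrangements with the T's together: treat TT as one letter, giving (8)!/(5!·2!) = 168.
Hence 756 − 168 = 588.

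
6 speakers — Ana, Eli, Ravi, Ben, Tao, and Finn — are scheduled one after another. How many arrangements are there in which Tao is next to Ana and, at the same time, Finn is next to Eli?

Treat {Tao,Ana} as one block (2 orders) and {Finn,Eli} as another (2 orders).
That leaves 4 units to arrange: 2 × 2 × 4! = 4 × 24 = 96.

96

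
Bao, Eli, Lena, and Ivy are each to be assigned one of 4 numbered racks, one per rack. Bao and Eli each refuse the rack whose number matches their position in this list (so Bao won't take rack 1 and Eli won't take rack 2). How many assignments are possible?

Let Aᵢ (for i ∈ {1, 2}) be the placements that put person i in their forbidden rack. Any j of these fix j positions, leaving (4−j)! ways to fill the rest, and there are C(2,j) ways to pick which j.
By inclusion–exclusion, the number of valid placements is Σ_{j=0}^{2} (−1)^j C(2,j)·(4−j)!.
Computing: 24 − 12 + 2 = 14.

14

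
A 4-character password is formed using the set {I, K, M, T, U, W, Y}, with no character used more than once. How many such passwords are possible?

840

With no repetition, fill the 4 characters in order: 7 choices, then 6, down to 4.
7 × 6 × 5 × 4 = 840.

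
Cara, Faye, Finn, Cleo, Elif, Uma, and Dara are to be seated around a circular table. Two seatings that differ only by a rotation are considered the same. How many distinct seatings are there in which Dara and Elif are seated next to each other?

240

Treat {Dara, Elif} as one unit (2 internal orders) and seat the resulting 6 units around the table: (5)! circular arrangements.
So 2 × (5)! = 2 × 120 = 240.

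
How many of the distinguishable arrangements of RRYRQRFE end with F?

210

With the last slot taken by F, it remains to arrange the other 7 letters (RRYRQRE).
Those 7 letters have R appearing 4 times, giving (7)!/(4!) = 210.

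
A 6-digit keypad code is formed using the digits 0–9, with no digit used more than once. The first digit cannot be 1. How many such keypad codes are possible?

The first digit has 10−1 = 9 choices (anything except 1).
The remaining 5 digits are filled from the other 9 symbols without repetition: 9 × 8 × 7 × 6 × 5 = 15120.
Total: 9 × 15120 = 136080.

136080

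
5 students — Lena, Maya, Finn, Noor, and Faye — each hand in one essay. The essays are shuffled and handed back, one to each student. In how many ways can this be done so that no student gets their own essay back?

Let Aᵢ be the assignments in which student i gets their own essay. We want the size of the complement of A₁∪…∪A_5.
By inclusion–exclusion this is Σ_{j=0}^{5} (−1)^j C(5,j)·(5−j)!.
Computing: 120 − 120 + 60 − 20 + 5 − 1 = 44.

44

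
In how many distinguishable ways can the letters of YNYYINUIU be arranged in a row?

Letter multiplicities in YNYYINUIU: I×2, N×2, U×2, Y×3.
The number of distinct arrangements is 9!/(3!·2!·2!·2!) = 362880/48 = 7560.

7560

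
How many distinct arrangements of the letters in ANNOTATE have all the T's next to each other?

1260

Treat the 2 copies of T as a single block. The multiset to arrange is then {TT, A, A, E, N, N, O}, 7 items in all.
That gives (7)!/(2!·2!) = 1260 arrangements.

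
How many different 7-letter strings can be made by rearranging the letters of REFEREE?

REFEREE has 7 letters with E appearing 4 times and R appearing twice.
The number of distinct arrangements is 7!/(4!·2!) = 5040/48 = 105.

105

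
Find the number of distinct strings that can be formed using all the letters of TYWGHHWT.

5040

TYWGHHWT has 8 letters with H appearing twice, T appearing twice, and W appearing twice.
The number of distinct arrangements is 8!/(2!·2!·2!) = 40320/8 = 5040.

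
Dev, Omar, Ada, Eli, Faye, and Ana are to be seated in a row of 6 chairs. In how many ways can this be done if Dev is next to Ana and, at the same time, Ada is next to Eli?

96

Treat {Dev,Ana} as one block (2 orders) and {Ada,Eli} as another (2 orders).
That leaves 4 units to arrange: 2 × 2 × 4! = 4 × 24 = 96.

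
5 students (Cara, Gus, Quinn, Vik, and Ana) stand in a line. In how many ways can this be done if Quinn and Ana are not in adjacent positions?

There are 5! = 120 arrangements in all. If Quinn and Ana are adjacent, merging them into one block gives 2·(4)! = 48 arrangements.
So 120 − 48 = 72 arrangements keep them apart.

72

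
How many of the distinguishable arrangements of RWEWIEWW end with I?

105

With the last slot taken by I, it remains to arrange the other 7 letters (RWEWEWW).
Those 7 letters have E appearing twice and W appearing 4 times, giving (7)!/(4!·2!) = 105.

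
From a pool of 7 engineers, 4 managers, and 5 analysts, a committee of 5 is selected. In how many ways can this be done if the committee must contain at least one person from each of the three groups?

3010

With no constraint there are C(16,5) = 4368 possible selections.
Subtract selections that omit an entire group: no engineers → C(9,5) = 126; no managers → C(12,5) = 792; no analysts → C(11,5) = 462.
Add back selections omitting two groups (i.e. drawn from a single group): C(7,5) + C(4,5) + C(5,5) = 22.
By inclusion–exclusion: 4368 − 1380 + 22 = 3010.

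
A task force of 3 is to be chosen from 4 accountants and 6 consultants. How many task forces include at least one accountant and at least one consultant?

Unrestricted: C(10,3) = 120 ways to pick any 3 of the 10.
Subtract selections that omit an entire group: no accountants → C(6,3) = 20; no consultants → C(4,3) = 4.
Both groups omitted at once is impossible, so 120 − 24 = 96.

96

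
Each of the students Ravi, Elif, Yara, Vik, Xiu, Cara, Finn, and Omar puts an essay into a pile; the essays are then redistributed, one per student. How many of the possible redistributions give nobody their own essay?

14833

This is the derangement count D_8: permutations of 8 items with no fixed point.
By inclusion–exclusion this is Σ_{j=0}^{8} (−1)^j C(8,j)·(8−j)!.
Computing: 40320 − 40320 + 20160 − 6720 + 1680 − 336 + 56 − 8 + 1 = 14833.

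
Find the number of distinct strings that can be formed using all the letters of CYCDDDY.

The 7 letters of CYCDDDY have repeats: C appearing twice, D appearing 3 times, and Y appearing twice.
Dividing 7! = 5040 by 3!·2!·2! = 24 for the repeated letters gives 210.

210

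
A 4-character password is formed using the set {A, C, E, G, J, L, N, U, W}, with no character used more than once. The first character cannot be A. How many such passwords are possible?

The first character has 9−1 = 8 choices (anything except A).
The remaining 3 characters are filled from the other 8 symbols without repetition: 8 × 7 × 6 = 336.
Total: 8 × 336 = 2688.

2688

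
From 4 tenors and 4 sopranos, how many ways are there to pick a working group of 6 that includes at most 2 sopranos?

6

Split by how many sopranos are chosen (0 through 2).
Sum: C(4,0)·C(4,6) + C(4,1)·C(4,5) + C(4,2)·C(4,4) = 0 + 0 + 6 = 6.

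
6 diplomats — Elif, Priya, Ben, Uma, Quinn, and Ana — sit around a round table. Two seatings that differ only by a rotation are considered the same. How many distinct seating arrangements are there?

120

Around a circle, 6 distinct people have 6!/6 = (5)! = 120 rotationally distinct seatings.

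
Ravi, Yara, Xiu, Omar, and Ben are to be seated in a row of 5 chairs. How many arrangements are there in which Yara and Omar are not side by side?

72

Of the 5! = 120 arrangements, those with Yara and Omar adjacent number 2 × 4! = 48 (treat the pair as a block with 2 internal orders).
So 120 − 48 = 72 arrangements keep them apart.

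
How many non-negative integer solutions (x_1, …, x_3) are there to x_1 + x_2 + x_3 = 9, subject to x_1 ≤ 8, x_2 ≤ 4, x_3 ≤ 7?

36

By stars and bars, unrestricted non-negative solutions to x_1+…+x_3 = 9 number C(9+2,2) = 55.
Subtract solutions that violate a single cap (substitute x_i' = x_i − (cap_i+1)): x_1 ≥ 9 gives C(2,2) = 1; x_2 ≥ 5 gives C(6,2) = 15; x_3 ≥ 8 gives C(3,2) = 3. Together 19.
No two caps can be exceeded simultaneously, so the pair terms are all 0.
By inclusion–exclusion the count is 55 − 19 + 0 = 36.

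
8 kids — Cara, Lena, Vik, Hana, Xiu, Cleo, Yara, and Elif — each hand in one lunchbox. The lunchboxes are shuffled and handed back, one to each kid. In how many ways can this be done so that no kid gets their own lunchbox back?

This is the derangement count D_8: permutations of 8 items with no fixed point.
By inclusion–exclusion this is Σ_{j=0}^{8} (−1)^j C(8,j)·(8−j)!.
Computing: 40320 − 40320 + 20160 − 6720 + 1680 − 336 + 56 − 8 + 1 = 14833.

14833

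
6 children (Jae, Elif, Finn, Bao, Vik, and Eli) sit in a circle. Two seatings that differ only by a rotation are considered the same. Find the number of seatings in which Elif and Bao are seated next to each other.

48

Glue Elif and Bao into a block (2 internal orders). Seating 5 units around a circle gives (4)! arrangements.
So 2 × (4)! = 2 × 24 = 48.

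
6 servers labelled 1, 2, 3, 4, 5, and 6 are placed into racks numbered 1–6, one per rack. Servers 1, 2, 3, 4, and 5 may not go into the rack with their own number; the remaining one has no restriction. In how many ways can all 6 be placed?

Let Aᵢ (for 1 ≤ i ≤ 5) be the placements that put server i in its forbidden rack. Any j of these fix j positions, leaving (6−j)! ways to fill the rest, and there are C(5,j) ways to pick which j.
By inclusion–exclusion, the number of valid placements is Σ_{j=0}^{5} (−1)^j C(5,j)·(6−j)!.
Computing: 720 − 600 + 240 − 60 + 10 − 1 = 309.

309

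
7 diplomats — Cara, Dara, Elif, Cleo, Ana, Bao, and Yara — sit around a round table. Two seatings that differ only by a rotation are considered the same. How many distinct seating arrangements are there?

Seat Cara anywhere (absorbing the rotational symmetry), then permute the other 6: (6)! = 720.

720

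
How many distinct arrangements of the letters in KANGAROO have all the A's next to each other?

2520

Treat the 2 copies of A as a single block. The multiset to arrange is then {AA, G, K, N, O, O, R}, 7 items in all.
That gives (7)!/(2!) = 2520 arrangements.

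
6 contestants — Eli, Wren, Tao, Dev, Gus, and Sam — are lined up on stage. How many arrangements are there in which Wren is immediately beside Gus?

Place the 4 others and the Wren-Gus pair as 5 objects in a line; the pair has 2 internal arrangements.
So the count is 2·(5)! = 240.

240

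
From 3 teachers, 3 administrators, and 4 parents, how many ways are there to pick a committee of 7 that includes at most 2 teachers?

Split by how many teachers are chosen (0 through 2).
Sum: C(3,0)·C(7,7) + C(3,1)·C(7,6) + C(3,2)·C(7,5) = 1 + 21 + 63 = 85.

85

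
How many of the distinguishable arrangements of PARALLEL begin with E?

Fix E in the first position and arrange the remaining 7 letters.
Those 7 letters have A appearing twice and L appearing 3 times, giving (7)!/(3!·2!) = 420.

420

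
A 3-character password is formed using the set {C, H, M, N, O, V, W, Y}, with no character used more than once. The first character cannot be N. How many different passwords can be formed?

294

The first character has 8−1 = 7 choices (anything except N).
The remaining 2 characters are filled from the other 7 symbols without repetition: 7 × 6 = 42.
Total: 7 × 42 = 294.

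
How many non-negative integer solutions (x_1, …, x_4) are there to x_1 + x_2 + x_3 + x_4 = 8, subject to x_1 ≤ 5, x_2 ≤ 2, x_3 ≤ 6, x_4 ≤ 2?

49

Without the upper bounds there are C(11,3) = 165 ways to split 8 among 4 variables.
Subtract solutions that violate a single cap (substitute x_i' = x_i − (cap_i+1)): x_1 ≥ 6 gives C(5,3) = 10; x_2 ≥ 3 gives C(8,3) = 56; x_3 ≥ 7 gives C(4,3) = 4; x_4 ≥ 3 gives C(8,3) = 56. Together 126.
Add back pairs where two caps are both exceeded: 0 + 0 + 0 + 0 + 10 + 0 = 10.
By inclusion–exclusion the count is 165 − 126 + 10 = 49.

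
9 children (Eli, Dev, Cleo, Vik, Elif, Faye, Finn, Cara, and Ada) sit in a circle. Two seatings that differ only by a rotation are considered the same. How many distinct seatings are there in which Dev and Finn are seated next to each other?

Glue Dev and Finn into a block (2 internal orders). Seating 8 units around a circle gives (7)! arrangements.
So 2 × (7)! = 2 × 5040 = 10080.

10080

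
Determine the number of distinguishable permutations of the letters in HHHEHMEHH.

The 9 letters of HHHEHMEHH have repeats: E appearing twice and H appearing 6 times.
So there are 9! / (6!·2!) = 252 distinguishable arrangements.

252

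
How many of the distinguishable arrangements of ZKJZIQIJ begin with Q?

630

Fix Q in the first position and arrange the remaining 7 letters.
Those 7 letters have I appearing twice, J appearing twice, and Z appearing twice, giving (7)!/(2!·2!·2!) = 630.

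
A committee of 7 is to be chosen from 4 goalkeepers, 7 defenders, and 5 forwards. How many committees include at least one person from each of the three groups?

Unrestricted: C(16,7) = 11440 ways to pick any 7 of the 16.
Subtract selections that omit an entire group: no goalkeepers → C(12,7) = 792; no defenders → C(9,7) = 36; no forwards → C(11,7) = 330.
Add back selections omitting two groups (i.e. drawn from a single group): C(4,7) + C(7,7) + C(5,7) = 1.
By inclusion–exclusion: 11440 − 1158 + 1 = 10283.

10283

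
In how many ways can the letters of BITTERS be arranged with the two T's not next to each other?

1800

There are 7!/(2!) = 2520 arrangements of BITTERS in total.
Arrangements with the T's together: treat TT as one letter, giving (6)! = 720.
Hence 2520 − 720 = 1800.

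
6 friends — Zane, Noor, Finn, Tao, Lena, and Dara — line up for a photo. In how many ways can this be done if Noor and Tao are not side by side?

There are 6! = 720 arrangements in all. If Noor and Tao are adjacent, merging them into one block gives 2·(5)! = 240 arrangements.
Complementary counting: 720 − 240 = 480.

480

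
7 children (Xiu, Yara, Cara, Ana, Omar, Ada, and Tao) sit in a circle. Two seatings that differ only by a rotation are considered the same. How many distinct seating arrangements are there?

Fix one person's seat to break rotational symmetry; the remaining 6 people can be arranged in (6)! = 720 ways.

720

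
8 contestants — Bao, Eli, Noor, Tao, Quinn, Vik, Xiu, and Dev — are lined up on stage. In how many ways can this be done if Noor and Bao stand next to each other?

Place the 6 others and the Noor-Bao pair as 7 objects in a line; the pair has 2 internal arrangements.
So the count is 2·(7)! = 10080.

10080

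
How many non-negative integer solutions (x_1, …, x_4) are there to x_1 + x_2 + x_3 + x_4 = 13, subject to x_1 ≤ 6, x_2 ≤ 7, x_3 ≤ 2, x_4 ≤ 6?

By stars and bars, unrestricted non-negative solutions to x_1+…+x_4 = 13 number C(13+3,3) = 560.
Subtract solutions that violate a single cap (substitute x_i' = x_i − (cap_i+1)): x_1 ≥ 7 gives C(9,3) = 84; x_2 ≥ 8 gives C(8,3) = 56; x_3 ≥ 3 gives C(13,3) = 286; x_4 ≥ 7 gives C(9,3) = 84. Together 510.
Add back pairs where two caps are both exceeded: 0 + 20 + 0 + 10 + 0 + 20 = 50.
By inclusion–exclusion the count is 560 − 510 + 50 = 100.

100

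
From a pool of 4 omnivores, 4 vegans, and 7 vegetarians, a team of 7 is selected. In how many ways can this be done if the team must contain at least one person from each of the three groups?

5768

Total 7-person selections from all 15: C(15,7) = 6435.
Selections missing a whole group: no omnivores → C(11,7) = 330; no vegans → C(11,7) = 330; no vegetarians → C(8,7) = 8.
Add back selections omitting two groups (i.e. drawn from a single group): C(4,7) + C(4,7) + C(7,7) = 1.
By inclusion–exclusion: 6435 − 668 + 1 = 5768.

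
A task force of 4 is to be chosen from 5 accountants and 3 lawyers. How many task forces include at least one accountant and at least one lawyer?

With no constraint there are C(8,4) = 70 possible selections.
Subtract selections that omit an entire group: no accountants → C(3,4) = 0; no lawyers → C(5,4) = 5.
Both groups omitted at once is impossible, so 70 − 5 = 65.

65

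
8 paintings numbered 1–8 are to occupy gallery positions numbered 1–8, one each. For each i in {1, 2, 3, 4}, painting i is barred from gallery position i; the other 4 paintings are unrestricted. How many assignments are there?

Let Aᵢ (for 1 ≤ i ≤ 4) be the placements that put painting i in its forbidden gallery position. Any j of these fix j positions, leaving (8−j)! ways to fill the rest, and there are C(4,j) ways to pick which j.
By inclusion–exclusion, the number of valid placements is Σ_{j=0}^{4} (−1)^j C(4,j)·(8−j)!.
Computing: 40320 − 20160 + 4320 − 480 + 24 = 24024.

24024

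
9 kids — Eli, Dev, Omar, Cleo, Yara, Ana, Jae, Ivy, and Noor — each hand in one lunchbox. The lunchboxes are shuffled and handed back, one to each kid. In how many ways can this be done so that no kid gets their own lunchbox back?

133496

Let Aᵢ be the assignments in which kid i gets their own lunchbox. We want the size of the complement of A₁∪…∪A_9.
By inclusion–exclusion this is Σ_{j=0}^{9} (−1)^j C(9,j)·(9−j)!.
Computing: 362880 − 362880 + 181440 − 60480 + 15120 − 3024 + 504 − 72 + 9 − 1 = 133496.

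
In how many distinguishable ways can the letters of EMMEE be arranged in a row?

10

The 5 letters of EMMEE have repeats: E appearing 3 times and M appearing twice.
So there are 5! / (3!·2!) = 10 distinguishable arrangements.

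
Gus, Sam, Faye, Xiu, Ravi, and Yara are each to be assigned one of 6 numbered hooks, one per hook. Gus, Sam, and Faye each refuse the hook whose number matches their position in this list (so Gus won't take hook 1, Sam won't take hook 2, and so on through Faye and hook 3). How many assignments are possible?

426

Let Aᵢ (for i ∈ {1, 2, 3}) be the placements that put person i in their forbidden hook. Any j of these fix j positions, leaving (6−j)! ways to fill the rest, and there are C(3,j) ways to pick which j.
By inclusion–exclusion, the number of valid placements is Σ_{j=0}^{3} (−1)^j C(3,j)·(6−j)!.
Computing: 720 − 360 + 72 − 6 = 426.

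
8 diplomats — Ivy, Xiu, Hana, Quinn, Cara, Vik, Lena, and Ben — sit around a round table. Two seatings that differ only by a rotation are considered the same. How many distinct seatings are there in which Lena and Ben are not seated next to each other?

Without the restriction there are (7)! = 5040 seatings.
Seatings with Lena beside Ben: treat them as a block with 2 internal orders, giving 2 × (6)! = 1440.
Subtracting, 5040 − 1440 = 3600.

3600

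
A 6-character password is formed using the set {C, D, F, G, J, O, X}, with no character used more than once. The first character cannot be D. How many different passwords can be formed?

4320

The first character has 7−1 = 6 choices (anything except D).
The remaining 5 characters are filled from the other 6 symbols without repetition: 6 × 5 × 4 × 3 × 2 = 720.
Total: 6 × 720 = 4320.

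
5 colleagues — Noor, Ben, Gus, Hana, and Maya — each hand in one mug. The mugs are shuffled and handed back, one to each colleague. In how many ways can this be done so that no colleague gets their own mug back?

44

This is the derangement count D_5: permutations of 5 items with no fixed point.
By inclusion–exclusion this is Σ_{j=0}^{5} (−1)^j C(5,j)·(5−j)!.
Computing: 120 − 120 + 60 − 20 + 5 − 1 = 44.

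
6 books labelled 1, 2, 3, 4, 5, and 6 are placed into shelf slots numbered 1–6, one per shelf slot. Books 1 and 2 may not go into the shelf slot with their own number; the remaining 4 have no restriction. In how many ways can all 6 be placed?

504

Let Aᵢ (for i ∈ {1, 2}) be the placements that put book i in its forbidden shelf slot. Any j of these fix j positions, leaving (6−j)! ways to fill the rest, and there are C(2,j) ways to pick which j.
By inclusion–exclusion, the number of valid placements is Σ_{j=0}^{2} (−1)^j C(2,j)·(6−j)!.
Computing: 720 − 240 + 24 = 504.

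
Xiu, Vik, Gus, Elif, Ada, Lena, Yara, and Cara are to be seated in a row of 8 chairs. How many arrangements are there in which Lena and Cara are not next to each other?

30240

Of the 8! = 40320 arrangements, those with Lena and Cara adjacent number 2 × 7! = 10080 (treat the pair as a block with 2 internal orders).
So 40320 − 10080 = 30240 arrangements keep them apart.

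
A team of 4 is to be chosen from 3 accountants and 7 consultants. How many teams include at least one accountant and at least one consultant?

Unrestricted: C(10,4) = 210 ways to pick any 4 of the 10.
Subtract selections that omit an entire group: no accountants → C(7,4) = 35; no consultants → C(3,4) = 0.
Both groups omitted at once is impossible, so 210 − 35 = 175.

175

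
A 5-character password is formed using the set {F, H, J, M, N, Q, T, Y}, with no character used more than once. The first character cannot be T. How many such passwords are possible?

5880

The first character has 8−1 = 7 choices (anything except T).
The remaining 4 characters are filled from the other 7 symbols without repetition: 7 × 6 × 5 × 4 = 840.
Total: 7 × 840 = 5880.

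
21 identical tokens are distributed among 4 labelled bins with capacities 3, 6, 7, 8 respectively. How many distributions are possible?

20

Ignoring the caps, the number of non-negative solutions to x_1+…+x_4 = 21 is C(24,3) = 2024.
Subtract solutions that violate a single cap (substitute x_i' = x_i − (cap_i+1)): x_1 ≥ 4 gives C(20,3) = 1140; x_2 ≥ 7 gives C(17,3) = 680; x_3 ≥ 8 gives C(16,3) = 560; x_4 ≥ 9 gives C(15,3) = 455. Together 2835.
Add back pairs where two caps are both exceeded: 286 + 220 + 165 + 84 + 56 + 35 = 846.
Subtract triples: 10 + 4 + 1 + 0 = 15.
By inclusion–exclusion the count is 2024 − 2835 + 846 − 15 = 20.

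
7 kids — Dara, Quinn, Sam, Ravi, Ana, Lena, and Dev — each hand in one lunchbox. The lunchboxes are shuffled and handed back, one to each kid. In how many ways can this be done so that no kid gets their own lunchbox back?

This is the derangement count D_7: permutations of 7 items with no fixed point.
By inclusion–exclusion this is Σ_{j=0}^{7} (−1)^j C(7,j)·(7−j)!.
Computing: 5040 − 5040 + 2520 − 840 + 210 − 42 + 7 − 1 = 1854.

1854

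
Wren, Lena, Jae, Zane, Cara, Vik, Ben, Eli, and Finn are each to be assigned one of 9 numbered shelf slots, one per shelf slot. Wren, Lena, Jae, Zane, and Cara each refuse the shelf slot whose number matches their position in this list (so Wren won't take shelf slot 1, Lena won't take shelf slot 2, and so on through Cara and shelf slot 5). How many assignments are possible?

Let Aᵢ (for 1 ≤ i ≤ 5) be the placements that put person i in their forbidden shelf slot. Any j of these fix j positions, leaving (9−j)! ways to fill the rest, and there are C(5,j) ways to pick which j.
By inclusion–exclusion, the number of valid placements is Σ_{j=0}^{5} (−1)^j C(5,j)·(9−j)!.
Computing: 362880 − 201600 + 50400 − 7200 + 600 − 24 = 205056.

205056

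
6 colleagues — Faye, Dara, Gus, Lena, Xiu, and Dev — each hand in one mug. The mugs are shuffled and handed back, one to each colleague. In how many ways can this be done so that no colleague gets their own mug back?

265

Let Aᵢ be the assignments in which colleague i gets their own mug. We want the size of the complement of A₁∪…∪A_6.
By inclusion–exclusion this is Σ_{j=0}^{6} (−1)^j C(6,j)·(6−j)!.
Computing: 720 − 720 + 360 − 120 + 30 − 6 + 1 = 265.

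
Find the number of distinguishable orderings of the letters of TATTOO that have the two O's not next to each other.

Total arrangements of TATTOO: 6!/(3!·2!) = 60.
Arrangements with the O's together: treat OO as one letter, giving (5)!/(3!) = 20.
Hence 60 − 20 = 40.

40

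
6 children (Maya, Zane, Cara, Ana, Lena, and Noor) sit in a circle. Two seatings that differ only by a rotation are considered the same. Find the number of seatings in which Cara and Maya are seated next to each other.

48

Treat {Cara, Maya} as one unit (2 internal orders) and seat the resulting 5 units around the table: (4)! circular arrangements.
So 2 × (4)! = 2 × 24 = 48.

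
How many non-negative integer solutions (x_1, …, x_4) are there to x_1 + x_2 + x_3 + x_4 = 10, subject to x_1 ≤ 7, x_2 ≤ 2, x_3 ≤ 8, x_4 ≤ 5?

Without the upper bounds there are C(13,3) = 286 ways to split 10 among 4 variables.
Subtract solutions that violate a single cap (substitute x_i' = x_i − (cap_i+1)): x_1 ≥ 8 gives C(5,3) = 10; x_2 ≥ 3 gives C(10,3) = 120; x_3 ≥ 9 gives C(4,3) = 4; x_4 ≥ 6 gives C(7,3) = 35. Together 169.
Add back pairs where two caps are both exceeded: 0 + 0 + 0 + 0 + 4 + 0 = 4.
By inclusion–exclusion the count is 286 − 169 + 4 = 121.

121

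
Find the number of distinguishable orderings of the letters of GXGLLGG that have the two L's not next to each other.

75

There are 7!/(4!·2!) = 105 arrangements of GXGLLGG in total.
If the two L's are adjacent, glue them into one block, leaving 6 items to arrange: (6)!/(4!) = 30 ways.
Hence 105 − 30 = 75.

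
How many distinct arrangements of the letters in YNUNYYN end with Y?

Fix Y in the last position and arrange the remaining 6 letters.
Those 6 letters have N appearing 3 times and Y appearing twice, giving (6)!/(3!·2!) = 60.

60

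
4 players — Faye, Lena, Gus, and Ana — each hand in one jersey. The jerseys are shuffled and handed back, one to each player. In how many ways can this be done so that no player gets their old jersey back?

9

Let Aᵢ be the assignments in which player i gets their old jersey. We want the size of the complement of A₁∪…∪A_4.
By inclusion–exclusion this is Σ_{j=0}^{4} (−1)^j C(4,j)·(4−j)!.
Computing: 24 − 24 + 12 − 4 + 1 = 9.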